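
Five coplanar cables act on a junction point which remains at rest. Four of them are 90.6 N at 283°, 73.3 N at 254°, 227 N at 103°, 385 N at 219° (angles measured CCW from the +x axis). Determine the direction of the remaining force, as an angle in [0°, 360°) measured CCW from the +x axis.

Sum the known components: ΣF_x = -350.1 N, ΣF_y = -179.8 N.
For equilibrium the remaining force must supply (−ΣF_x, −ΣF_y) = (350.1, 179.8) N.
Magnitude = √((350.1)² + (179.8)²) = 393.6 N; direction = atan2(179.8, 350.1) = 27.2°.

θ ≈ 27.2°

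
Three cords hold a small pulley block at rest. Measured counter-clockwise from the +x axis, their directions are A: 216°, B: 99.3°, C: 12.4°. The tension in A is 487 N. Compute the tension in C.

T_C ≈ 436 N

Resolve: ΣF_x = 487 cos 216° + T_B cos 99.3° + T_C cos 12.4° = 0.
        ΣF_y = 487 sin 216° + T_B sin 99.3° + T_C sin 12.4° = 0.
The known terms sum to (-394, -286.3) N, so -0.1616 T_B + 0.9767 T_C = 394 and 0.9869 T_B + 0.2147 T_C = 286.3.
Solving simultaneously: T_B = 195.3 N, T_C = 435.7 N.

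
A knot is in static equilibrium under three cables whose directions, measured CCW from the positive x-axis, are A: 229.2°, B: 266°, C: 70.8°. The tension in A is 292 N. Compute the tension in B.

Resolve: ΣF_x = 292 cos 229.2° + T_B cos 266° + T_C cos 70.8° = 0.
        ΣF_y = 292 sin 229.2° + T_B sin 266° + T_C sin 70.8° = 0.
The known terms sum to (-190.8, -221) N, so -0.0698 T_B + 0.3289 T_C = 190.8 and -0.9976 T_B + 0.9444 T_C = 221.
Solving simultaneously: T_B = 410 N, T_C = 667.1 N.

T_B ≈ 410 N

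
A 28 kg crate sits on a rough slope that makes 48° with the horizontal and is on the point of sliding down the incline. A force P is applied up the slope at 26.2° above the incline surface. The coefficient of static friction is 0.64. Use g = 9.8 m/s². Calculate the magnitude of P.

On the verge of sliding down the incline, friction equals μN and acts up the slope.
Perpendicular: N + P sin 26.2° = W cos 48° = 183.6 N.
Along incline: P cos 26.2° + μN = W sin 48° with W sin 48° = 203.9 N.
Solving the pair for P and N: P = 140.6 N, N = 121.5 N (and f = μN = 77.79 N).

P ≈ 141 N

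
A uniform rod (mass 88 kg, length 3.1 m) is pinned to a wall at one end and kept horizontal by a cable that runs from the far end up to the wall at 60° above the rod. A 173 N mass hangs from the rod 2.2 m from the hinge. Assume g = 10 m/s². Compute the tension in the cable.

T ≈ 650 N

Take torques about the hinge: T sin 60° · 3.1 = 88×10×1.55 + 173×2.2 = 1744.6 N·m.
So T = 1744.6 / (0.8660 × 3.1) = 649.84 N.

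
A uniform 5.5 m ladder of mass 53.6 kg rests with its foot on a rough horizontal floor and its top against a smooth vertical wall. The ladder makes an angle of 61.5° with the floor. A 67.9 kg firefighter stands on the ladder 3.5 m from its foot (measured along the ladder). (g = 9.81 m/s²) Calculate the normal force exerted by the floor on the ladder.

N_floor ≈ 1190 N

ΣF_y = 0: N_floor = 53.6×9.81 + 67.9×9.81 = 1191.9 N.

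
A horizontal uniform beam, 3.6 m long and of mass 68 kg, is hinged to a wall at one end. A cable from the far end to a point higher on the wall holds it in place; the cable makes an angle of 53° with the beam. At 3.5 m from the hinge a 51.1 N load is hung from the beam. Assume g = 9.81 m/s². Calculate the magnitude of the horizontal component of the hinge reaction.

H_x ≈ 289 N

Take torques about the hinge: T sin 53° · 3.6 = 68×9.81×1.8 + 51.1×3.5 = 1379.6 N·m.
So T = 1379.6 / (0.7986 × 3.6) = 479.84 N.
ΣF_x = 0: H_x = T cos 53° = 288.78 N.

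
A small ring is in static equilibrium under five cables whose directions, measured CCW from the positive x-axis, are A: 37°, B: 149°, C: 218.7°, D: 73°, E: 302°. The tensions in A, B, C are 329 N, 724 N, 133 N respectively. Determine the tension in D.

T_D ≈ 176 N

Resolve: ΣF_x = 329 cos 37° + 724 cos 149° + 133 cos 218.7° + T_D cos 73° + T_E cos 302° = 0.
        ΣF_y = 329 sin 37° + 724 sin 149° + 133 sin 218.7° + T_D sin 73° + T_E sin 302° = 0.
The known terms sum to (-461.6, 487.7) N, so 0.2924 T_D + 0.5299 T_E = 461.6 and 0.9563 T_D − 0.8480 T_E = -487.7.
Solving simultaneously: T_D = 176.3 N, T_E = 773.9 N.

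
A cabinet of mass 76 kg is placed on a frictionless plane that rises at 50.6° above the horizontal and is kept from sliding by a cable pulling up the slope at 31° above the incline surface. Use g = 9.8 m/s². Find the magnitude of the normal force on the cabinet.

Take axes along and perpendicular to the incline. Weight components: W sin 50.6° = 575.5 N down-slope, W cos 50.6° = 472.7 N into the surface.
Along incline: T cos 31° = W sin 50.6° → T = 671.4 N.
Perpendicular: N = W cos 50.6° − T sin 31° = 126.9 N.

N ≈ 127 N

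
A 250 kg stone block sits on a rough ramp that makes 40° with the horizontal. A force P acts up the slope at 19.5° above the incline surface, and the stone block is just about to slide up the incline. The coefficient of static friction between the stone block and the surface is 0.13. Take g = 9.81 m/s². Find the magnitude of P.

On the verge of sliding up the incline, friction equals μN and acts down the slope.
Perpendicular: N + P sin 19.5° = W cos 40° = 1879 N.
Along incline: P cos 19.5° = W sin 40° + μN  with W sin 40° = 1576 N.
Solving the pair for P and N: P = 1846 N, N = 1262 N (and f = μN = 164.1 N).

P ≈ 1850 N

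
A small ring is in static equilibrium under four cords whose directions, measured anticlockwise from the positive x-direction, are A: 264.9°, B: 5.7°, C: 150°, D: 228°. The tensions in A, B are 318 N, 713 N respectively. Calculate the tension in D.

T_D ≈ 130 N

Resolve: ΣF_x = 318 cos 264.9° + 713 cos 5.7° + T_C cos 150° + T_D cos 228° = 0.
        ΣF_y = 318 sin 264.9° + 713 sin 5.7° + T_C sin 150° + T_D sin 228° = 0.
The known terms sum to (681.2, -245.9) N, so -0.8660 T_C − 0.6691 T_D = -681.2 and 0.5000 T_C − 0.7431 T_D = 245.9.
Solving simultaneously: T_C = 685.8 N, T_D = 130.5 N.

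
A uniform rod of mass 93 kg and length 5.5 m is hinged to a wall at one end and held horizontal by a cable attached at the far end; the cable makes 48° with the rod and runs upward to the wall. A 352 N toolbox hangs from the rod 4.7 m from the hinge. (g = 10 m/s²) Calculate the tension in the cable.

Take torques about the hinge: T sin 48° · 5.5 = 93×10×2.75 + 352×4.7 = 4211.9 N·m.
So T = 4211.9 / (0.7431 × 5.5) = 1030.5 N.

T ≈ 1030 N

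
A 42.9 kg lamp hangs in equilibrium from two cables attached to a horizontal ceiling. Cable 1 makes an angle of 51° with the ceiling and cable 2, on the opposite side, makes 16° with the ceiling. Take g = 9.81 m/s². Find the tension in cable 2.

Weight W = 42.9 × 9.81 = 420.8 N acts straight down.
Horizontal: T_1 cos 51° = T_2 cos 16°  →  T_1 = 1.527 T_2.
Vertical: T_1 sin 51° + T_2 sin 16° = 420.8.
Substituting the horizontal relation into the vertical equation gives 1.463 T_2 = 420.8, so T_2 = 287.7 N.

T_2 ≈ 288 N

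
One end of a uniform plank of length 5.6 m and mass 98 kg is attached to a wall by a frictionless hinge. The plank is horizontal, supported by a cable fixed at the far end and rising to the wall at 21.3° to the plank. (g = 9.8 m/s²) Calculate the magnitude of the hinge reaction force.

|H| ≈ 1320 N

Take torques about the hinge: T sin 21.3° · 5.6 = 98×9.8×2.8 = 2689.1 N·m.
So T = 2689.1 / (0.3633 × 5.6) = 1322 N.
ΣF_x = 0: H_x = T cos 21.3° = 1231.6 N.
ΣF_y = 0: H_y = (98×9.8) − T sin 21.3° = 960.4 − 480.2 = 480.2 N.
|H| = √(H_x² + H_y²) = √((1231.6)² + (480.2)²) = 1322 N.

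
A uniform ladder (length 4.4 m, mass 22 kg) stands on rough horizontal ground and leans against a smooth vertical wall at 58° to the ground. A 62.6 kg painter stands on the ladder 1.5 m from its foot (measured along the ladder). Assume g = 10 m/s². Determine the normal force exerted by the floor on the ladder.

N_floor ≈ 846 N

ΣF_y = 0: N_floor = 22×10 + 62.6×10 = 846 N.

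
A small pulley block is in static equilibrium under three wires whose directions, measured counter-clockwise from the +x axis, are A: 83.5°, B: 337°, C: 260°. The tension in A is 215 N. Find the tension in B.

T_B ≈ 13.5 N

Resolve: ΣF_x = 215 cos 83.5° + T_B cos 337° + T_C cos 260° = 0.
        ΣF_y = 215 sin 83.5° + T_B sin 337° + T_C sin 260° = 0.
The known terms sum to (24.34, 213.6) N, so 0.9205 T_B − 0.1736 T_C = -24.34 and -0.3907 T_B − 0.9848 T_C = -213.6.
Solving simultaneously: T_B = 13.47 N, T_C = 211.6 N.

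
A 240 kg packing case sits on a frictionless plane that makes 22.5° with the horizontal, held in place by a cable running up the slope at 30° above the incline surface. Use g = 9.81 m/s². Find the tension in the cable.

Take axes along and perpendicular to the incline. Weight components: W sin 22.5° = 901 N down-slope, W cos 22.5° = 2175 N into the surface.
Along incline: T cos 30° = W sin 22.5° → T = 1040 N.
Perpendicular: N = W cos 22.5° − T sin 30° = 1655 N.

T ≈ 1040 N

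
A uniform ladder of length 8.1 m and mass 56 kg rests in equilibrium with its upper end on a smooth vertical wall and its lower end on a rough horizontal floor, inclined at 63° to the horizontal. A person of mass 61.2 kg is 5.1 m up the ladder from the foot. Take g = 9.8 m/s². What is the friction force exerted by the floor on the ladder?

f ≈ 332 N

Torques about the foot: N_wall · 8.1 sin 63° = 56×9.8×4.05 cos 63° + 61.2×9.8×5.1 cos 63° → N_wall = 332.22 N.
ΣF_x = 0: f_floor = N_wall = 332.22 N.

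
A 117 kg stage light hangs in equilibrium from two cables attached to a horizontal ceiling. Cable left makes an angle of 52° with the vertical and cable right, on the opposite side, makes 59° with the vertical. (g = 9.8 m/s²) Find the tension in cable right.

Angles from the horizontal: cable left is 90° − 52° = 38°, cable right is 90° − 59° = 31°.
Weight W = 117 × 9.8 = 1147 N acts straight down.
Horizontal: T_left cos 38° = T_right cos 31°  →  T_left = 1.088 T_right.
Vertical: T_left sin 38° + T_right sin 31° = 1147.
Substituting the horizontal relation into the vertical equation gives 1.185 T_right = 1147, so T_right = 967.8 N.

T_right ≈ 968 N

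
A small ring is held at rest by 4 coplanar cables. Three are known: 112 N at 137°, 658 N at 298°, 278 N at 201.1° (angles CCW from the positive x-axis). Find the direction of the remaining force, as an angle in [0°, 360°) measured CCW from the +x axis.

θ ≈ 86.9°

Sum the known components: ΣF_x = -32.36 N, ΣF_y = -604.7 N.
For equilibrium the remaining force must supply (−ΣF_x, −ΣF_y) = (32.36, 604.7) N.
Magnitude = √((32.36)² + (604.7)²) = 605.5 N; direction = atan2(604.7, 32.36) = 86.9°.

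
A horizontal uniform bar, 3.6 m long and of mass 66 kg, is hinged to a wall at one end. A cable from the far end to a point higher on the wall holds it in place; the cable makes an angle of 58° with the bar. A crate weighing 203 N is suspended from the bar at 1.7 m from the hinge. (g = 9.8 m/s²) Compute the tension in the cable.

Take torques about the hinge: T sin 58° · 3.6 = 66×9.8×1.8 + 203×1.7 = 1509.3 N·m.
So T = 1509.3 / (0.8480 × 3.6) = 494.38 N.

T ≈ 494 N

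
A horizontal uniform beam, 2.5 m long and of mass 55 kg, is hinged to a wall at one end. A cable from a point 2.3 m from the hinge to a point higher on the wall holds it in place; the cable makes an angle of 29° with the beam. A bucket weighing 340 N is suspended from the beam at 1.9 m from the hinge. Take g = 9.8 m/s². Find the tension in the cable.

T ≈ 1180 N

Take torques about the hinge: T sin 29° · 2.3 = 55×9.8×1.25 + 340×1.9 = 1319.8 N·m.
So T = 1319.8 / (0.4848 × 2.3) = 1183.6 N.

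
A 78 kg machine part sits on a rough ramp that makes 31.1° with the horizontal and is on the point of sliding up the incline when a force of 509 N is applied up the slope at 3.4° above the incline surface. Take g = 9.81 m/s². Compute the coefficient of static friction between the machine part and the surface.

On the verge of sliding up the incline, friction is at its maximum μN and acts down the slope.
Perpendicular to incline: N = W cos 31.1° − P sin 3.4° = 655.2 − 30.19 = 625 N.
Along incline: P cos 3.4° − μN = W sin 31.1° → μ = −(W sin 31.1° − P cos 3.4°) / N = 0.1806.

μ ≈ 0.181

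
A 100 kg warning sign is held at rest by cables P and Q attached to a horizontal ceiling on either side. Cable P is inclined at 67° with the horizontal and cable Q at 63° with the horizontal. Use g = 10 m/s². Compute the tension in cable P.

Weight W = 100 × 10 = 1000 N acts straight down.
Horizontal: T_P cos 67° = T_Q cos 63°  →  T_Q = 0.8607 T_P.
Vertical: T_P sin 67° + T_Q sin 63° = 1000.
Substituting the horizontal relation into the vertical equation gives 1.687 T_P = 1000, so T_P = 592.6 N.

T_P ≈ 593 N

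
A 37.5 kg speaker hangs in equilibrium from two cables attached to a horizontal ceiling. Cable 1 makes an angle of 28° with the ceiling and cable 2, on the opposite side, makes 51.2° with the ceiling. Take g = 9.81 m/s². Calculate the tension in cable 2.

Weight W = 37.5 × 9.81 = 367.9 N acts straight down.
Horizontal: T_1 cos 28° = T_2 cos 51.2°  →  T_1 = 0.7097 T_2.
Vertical: T_1 sin 28° + T_2 sin 51.2° = 367.9.
Substituting the horizontal relation into the vertical equation gives 1.113 T_2 = 367.9, so T_2 = 330.7 N.

T_2 ≈ 331 N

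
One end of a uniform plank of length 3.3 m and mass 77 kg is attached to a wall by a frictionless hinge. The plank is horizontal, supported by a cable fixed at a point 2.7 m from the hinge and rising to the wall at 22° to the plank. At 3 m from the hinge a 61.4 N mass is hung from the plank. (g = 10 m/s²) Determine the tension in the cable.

Take torques about the hinge: T sin 22° · 2.7 = 77×10×1.65 + 61.4×3 = 1454.7 N·m.
So T = 1454.7 / (0.3746 × 2.7) = 1438.2 N.

T ≈ 1440 N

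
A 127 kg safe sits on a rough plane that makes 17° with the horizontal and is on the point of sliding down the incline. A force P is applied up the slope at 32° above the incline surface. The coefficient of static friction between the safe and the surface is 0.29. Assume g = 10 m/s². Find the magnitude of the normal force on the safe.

On the verge of sliding down the incline, friction equals μN and acts up the slope.
Perpendicular: N + P sin 32° = W cos 17° = 1215 N.
Along incline: P cos 32° + μN = W sin 17° with W sin 17° = 371.3 N.
Solving the pair for P and N: P = 27.51 N, N = 1200 N (and f = μN = 348 N).

N ≈ 1200 N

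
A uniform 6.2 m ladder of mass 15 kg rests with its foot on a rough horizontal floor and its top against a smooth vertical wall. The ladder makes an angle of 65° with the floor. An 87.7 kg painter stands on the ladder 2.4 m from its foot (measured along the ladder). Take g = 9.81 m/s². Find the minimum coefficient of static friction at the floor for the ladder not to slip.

μ_min ≈ 0.188

ΣF_y = 0: N_floor = 15×9.81 + 87.7×9.81 = 1007.5 N.
Torques about the foot: N_wall · 6.2 sin 65° = 15×9.81×3.1 cos 65° + 87.7×9.81×2.4 cos 65° → N_wall = 189.6 N.
ΣF_x = 0: f_floor = N_wall = 189.6 N.
μ_min = f_floor / N_floor = 189.6 / 1007.5 = 0.1882.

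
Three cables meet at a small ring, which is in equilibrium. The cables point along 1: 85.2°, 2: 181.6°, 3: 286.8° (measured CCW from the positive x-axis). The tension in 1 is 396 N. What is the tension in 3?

Resolve: ΣF_x = 396 cos 85.2° + T_2 cos 181.6° + T_3 cos 286.8° = 0.
        ΣF_y = 396 sin 85.2° + T_2 sin 181.6° + T_3 sin 286.8° = 0.
The known terms sum to (33.14, 394.6) N, so -0.9996 T_2 + 0.2890 T_3 = -33.14 and -0.0279 T_2 − 0.9573 T_3 = -394.6.
Solving simultaneously: T_2 = 151.1 N, T_3 = 407.8 N.

T_3 ≈ 408 N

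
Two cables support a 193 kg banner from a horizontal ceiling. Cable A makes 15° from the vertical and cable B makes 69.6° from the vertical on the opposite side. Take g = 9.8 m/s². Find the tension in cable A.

T_A ≈ 1780 N

Angles from the horizontal: cable A is 90° − 15° = 75°, cable B is 90° − 69.6° = 20.4°.
Weight W = 193 × 9.8 = 1891 N acts straight down.
Horizontal: T_A cos 75° = T_B cos 20.4°  →  T_B = 0.2761 T_A.
Vertical: T_A sin 75° + T_B sin 20.4° = 1891.
Substituting the horizontal relation into the vertical equation gives 1.062 T_A = 1891, so T_A = 1781 N.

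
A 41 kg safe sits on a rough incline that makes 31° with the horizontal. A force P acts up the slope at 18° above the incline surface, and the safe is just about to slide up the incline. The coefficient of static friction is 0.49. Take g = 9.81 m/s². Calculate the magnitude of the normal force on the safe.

N ≈ 239 N

On the verge of sliding up the incline, friction equals μN and acts down the slope.
Perpendicular: N + P sin 18° = W cos 31° = 344.8 N.
Along incline: P cos 18° = W sin 31° + μN  with W sin 31° = 207.2 N.
Solving the pair for P and N: P = 341.1 N, N = 239.3 N (and f = μN = 117.3 N).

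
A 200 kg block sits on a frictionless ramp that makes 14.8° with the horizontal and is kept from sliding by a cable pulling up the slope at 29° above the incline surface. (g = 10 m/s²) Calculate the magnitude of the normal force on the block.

Take axes along and perpendicular to the incline. Weight components: W sin 14.8° = 510.9 N down-slope, W cos 14.8° = 1934 N into the surface.
Along incline: T cos 29° = W sin 14.8° → T = 584.1 N.
Perpendicular: N = W cos 14.8° − T sin 29° = 1650 N.

N ≈ 1650 N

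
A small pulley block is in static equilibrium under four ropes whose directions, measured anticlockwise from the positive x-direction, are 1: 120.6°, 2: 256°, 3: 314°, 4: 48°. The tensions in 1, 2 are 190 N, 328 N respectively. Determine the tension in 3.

Resolve: ΣF_x = 190 cos 120.6° + 328 cos 256° + T_3 cos 314° + T_4 cos 48° = 0.
        ΣF_y = 190 sin 120.6° + 328 sin 256° + T_3 sin 314° + T_4 sin 48° = 0.
The known terms sum to (-176.1, -154.7) N, so 0.6947 T_3 + 0.6691 T_4 = 176.1 and -0.7193 T_3 + 0.7431 T_4 = 154.7.
Solving simultaneously: T_3 = 27.39 N, T_4 = 234.7 N.

T_3 ≈ 27.4 N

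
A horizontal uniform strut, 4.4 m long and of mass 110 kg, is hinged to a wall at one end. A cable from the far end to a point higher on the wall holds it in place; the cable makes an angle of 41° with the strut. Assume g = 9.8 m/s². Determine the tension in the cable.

T ≈ 822 N

Take torques about the hinge: T sin 41° · 4.4 = 110×9.8×2.2 = 2371.6 N·m.
So T = 2371.6 / (0.6561 × 4.4) = 821.57 N.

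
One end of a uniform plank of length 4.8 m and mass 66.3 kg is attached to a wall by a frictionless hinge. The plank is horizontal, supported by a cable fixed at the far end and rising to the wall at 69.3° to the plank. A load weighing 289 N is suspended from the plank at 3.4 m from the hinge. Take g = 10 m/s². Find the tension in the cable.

Take torques about the hinge: T sin 69.3° · 4.8 = 66.3×10×2.4 + 289×3.4 = 2573.8 N·m.
So T = 2573.8 / (0.9354 × 4.8) = 573.21 N.

T ≈ 573 N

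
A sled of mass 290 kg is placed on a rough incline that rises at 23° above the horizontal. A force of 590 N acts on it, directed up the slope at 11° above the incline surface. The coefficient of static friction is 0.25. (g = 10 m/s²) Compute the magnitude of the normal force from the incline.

N ≈ 2560 N

Axes along / perpendicular to the incline. W sin 23° = 1133 N down-slope; W cos 23° = 2669 N into the surface.
Perpendicular: N = W cos 23° − P sin 11° = 2669 − 112.6 = 2557 N.
Along incline: P cos 11° + f = W sin 23° (friction acts up-slope) → f = 1133 − 579.2 = 554 N.
|f| = 554 N ≤ μN = 639.2 N, so the sled is indeed static.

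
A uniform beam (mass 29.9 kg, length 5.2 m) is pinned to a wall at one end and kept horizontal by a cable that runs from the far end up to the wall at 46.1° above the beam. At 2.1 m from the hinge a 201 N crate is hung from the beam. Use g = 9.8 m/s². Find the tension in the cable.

Take torques about the hinge: T sin 46.1° · 5.2 = 29.9×9.8×2.6 + 201×2.1 = 1184 N·m.
So T = 1184 / (0.7206 × 5.2) = 315.98 N.

T ≈ 316 N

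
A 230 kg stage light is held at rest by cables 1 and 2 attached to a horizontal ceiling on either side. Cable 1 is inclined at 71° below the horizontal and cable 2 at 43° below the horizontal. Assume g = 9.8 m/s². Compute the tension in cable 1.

T_1 ≈ 1800 N

Weight W = 230 × 9.8 = 2254 N acts straight down.
Horizontal: T_1 cos 71° = T_2 cos 43°  →  T_2 = 0.4452 T_1.
Vertical: T_1 sin 71° + T_2 sin 43° = 2254.
Substituting the horizontal relation into the vertical equation gives 1.249 T_1 = 2254, so T_1 = 1804 N.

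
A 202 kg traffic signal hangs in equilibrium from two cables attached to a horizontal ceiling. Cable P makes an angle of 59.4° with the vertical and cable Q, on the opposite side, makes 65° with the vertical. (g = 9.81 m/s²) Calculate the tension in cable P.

T_P ≈ 2180 N

Angles from the horizontal: cable P is 90° − 59.4° = 30.6°, cable Q is 90° − 65° = 25°.
Weight W = 202 × 9.81 = 1982 N acts straight down.
Horizontal: T_P cos 30.6° = T_Q cos 25°  →  T_Q = 0.9497 T_P.
Vertical: T_P sin 30.6° + T_Q sin 25° = 1982.
Substituting the horizontal relation into the vertical equation gives 0.9104 T_P = 1982, so T_P = 2177 N.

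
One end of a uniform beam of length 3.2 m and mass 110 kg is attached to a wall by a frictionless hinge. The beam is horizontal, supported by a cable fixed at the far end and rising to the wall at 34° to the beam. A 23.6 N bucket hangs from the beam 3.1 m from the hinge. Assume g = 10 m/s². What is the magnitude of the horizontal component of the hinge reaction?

Take torques about the hinge: T sin 34° · 3.2 = 110×10×1.6 + 23.6×3.1 = 1833.2 N·m.
So T = 1833.2 / (0.5592 × 3.2) = 1024.4 N.
ΣF_x = 0: H_x = T cos 34° = 849.3 N.

H_x ≈ 849 N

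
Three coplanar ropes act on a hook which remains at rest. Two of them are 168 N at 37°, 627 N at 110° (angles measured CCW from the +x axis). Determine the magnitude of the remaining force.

F ≈ 695 N

Sum the known components: ΣF_x = -80.28 N, ΣF_y = 690.3 N.
For equilibrium the remaining force must supply (−ΣF_x, −ΣF_y) = (80.28, -690.3) N.
Magnitude = √((80.28)² + (-690.3)²) = 694.9 N; direction = atan2(-690.3, 80.28) = 276.6°.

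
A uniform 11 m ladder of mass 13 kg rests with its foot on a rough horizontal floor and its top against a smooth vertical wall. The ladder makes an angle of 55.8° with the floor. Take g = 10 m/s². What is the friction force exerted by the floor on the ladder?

Torques about the foot: N_wall · 11 sin 55.8° = 13×10×5.5 cos 55.8° → N_wall = 44.174 N.
ΣF_x = 0: f_floor = N_wall = 44.174 N.

f ≈ 44.2 N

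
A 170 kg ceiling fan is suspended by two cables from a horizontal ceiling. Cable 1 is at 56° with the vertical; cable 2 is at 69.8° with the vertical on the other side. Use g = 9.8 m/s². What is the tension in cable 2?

T_2 ≈ 1700 N

Angles from the horizontal: cable 1 is 90° − 56° = 34°, cable 2 is 90° − 69.8° = 20.2°.
Weight W = 170 × 9.8 = 1666 N acts straight down.
Horizontal: T_1 cos 34° = T_2 cos 20.2°  →  T_1 = 1.132 T_2.
Vertical: T_1 sin 34° + T_2 sin 20.2° = 1666.
Substituting the horizontal relation into the vertical equation gives 0.9783 T_2 = 1666, so T_2 = 1703 N.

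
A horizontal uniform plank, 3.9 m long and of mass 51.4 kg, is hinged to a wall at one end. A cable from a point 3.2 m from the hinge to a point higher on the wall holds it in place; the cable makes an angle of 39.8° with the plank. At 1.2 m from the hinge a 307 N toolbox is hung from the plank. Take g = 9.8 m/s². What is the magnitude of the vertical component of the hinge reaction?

Take torques about the hinge: T sin 39.8° · 3.2 = 51.4×9.8×1.95 + 307×1.2 = 1350.7 N·m.
So T = 1350.7 / (0.6401 × 3.2) = 659.39 N.
ΣF_y = 0: H_y = (51.4×9.8 + 307) − T sin 39.8° = 810.72 − 422.08 = 388.64 N.

|H_y| ≈ 389 N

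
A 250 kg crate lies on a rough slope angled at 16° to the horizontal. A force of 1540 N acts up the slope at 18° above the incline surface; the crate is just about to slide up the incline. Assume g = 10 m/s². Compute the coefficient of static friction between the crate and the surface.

On the verge of sliding up the incline, friction is at its maximum μN and acts down the slope.
Perpendicular to incline: N = W cos 16° − P sin 18° = 2403 − 475.9 = 1927 N.
Along incline: P cos 18° − μN = W sin 16° → μ = −(W sin 16° − P cos 18°) / N = 0.4024.

μ ≈ 0.402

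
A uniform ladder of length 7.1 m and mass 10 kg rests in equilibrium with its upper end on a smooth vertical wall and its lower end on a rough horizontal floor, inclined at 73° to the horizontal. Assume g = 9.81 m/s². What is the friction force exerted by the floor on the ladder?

f ≈ 15 N

Torques about the foot: N_wall · 7.1 sin 73° = 10×9.81×3.55 cos 73° → N_wall = 14.996 N.
ΣF_x = 0: f_floor = N_wall = 14.996 N.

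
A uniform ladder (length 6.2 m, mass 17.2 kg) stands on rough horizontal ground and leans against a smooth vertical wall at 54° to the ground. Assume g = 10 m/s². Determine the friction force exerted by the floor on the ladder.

Torques about the foot: N_wall · 6.2 sin 54° = 17.2×10×3.1 cos 54° → N_wall = 62.483 N.
ΣF_x = 0: f_floor = N_wall = 62.483 N.

f ≈ 62.5 N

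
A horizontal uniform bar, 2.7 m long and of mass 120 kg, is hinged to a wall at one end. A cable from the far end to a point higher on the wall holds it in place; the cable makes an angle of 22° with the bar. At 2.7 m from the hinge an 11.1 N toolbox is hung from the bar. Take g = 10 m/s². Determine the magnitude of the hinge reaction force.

Take torques about the hinge: T sin 22° · 2.7 = 120×10×1.35 + 11.1×2.7 = 1650 N·m.
So T = 1650 / (0.3746 × 2.7) = 1631.3 N.
ΣF_x = 0: H_x = T cos 22° = 1512.5 N.
ΣF_y = 0: H_y = (120×10 + 11.1) − T sin 22° = 1211.1 − 611.1 = 600 N.
|H| = √(H_x² + H_y²) = √((1512.5)² + (600)²) = 1627.2 N.

|H| ≈ 1630 N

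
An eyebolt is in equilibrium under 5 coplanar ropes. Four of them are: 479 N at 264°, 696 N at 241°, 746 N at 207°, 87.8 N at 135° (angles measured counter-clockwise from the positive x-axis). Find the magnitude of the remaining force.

Sum the known components: ΣF_x = -1114 N, ΣF_y = -1362 N.
For equilibrium the remaining force must supply (−ΣF_x, −ΣF_y) = (1114, 1362) N.
Magnitude = √((1114)² + (1362)²) = 1759 N; direction = atan2(1362, 1114) = 50.7°.

F ≈ 1760 N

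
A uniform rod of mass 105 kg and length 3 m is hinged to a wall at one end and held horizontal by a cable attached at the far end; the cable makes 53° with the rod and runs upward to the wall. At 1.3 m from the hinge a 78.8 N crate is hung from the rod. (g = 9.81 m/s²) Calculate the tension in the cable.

T ≈ 688 N

Take torques about the hinge: T sin 53° · 3 = 105×9.81×1.5 + 78.8×1.3 = 1647.5 N·m.
So T = 1647.5 / (0.7986 × 3) = 687.64 N.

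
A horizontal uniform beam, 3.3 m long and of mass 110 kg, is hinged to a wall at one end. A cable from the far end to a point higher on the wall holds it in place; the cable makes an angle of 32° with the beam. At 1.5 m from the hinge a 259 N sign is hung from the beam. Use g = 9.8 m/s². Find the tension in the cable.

T ≈ 1240 N

Take torques about the hinge: T sin 32° · 3.3 = 110×9.8×1.65 + 259×1.5 = 2167.2 N·m.
So T = 2167.2 / (0.5299 × 3.3) = 1239.3 N.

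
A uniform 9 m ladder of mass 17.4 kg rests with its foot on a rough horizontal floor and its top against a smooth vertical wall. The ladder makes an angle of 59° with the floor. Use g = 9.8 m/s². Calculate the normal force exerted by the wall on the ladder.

Torques about the foot: N_wall · 9 sin 59° = 17.4×9.8×4.5 cos 59° → N_wall = 51.229 N.

N_wall ≈ 51.2 N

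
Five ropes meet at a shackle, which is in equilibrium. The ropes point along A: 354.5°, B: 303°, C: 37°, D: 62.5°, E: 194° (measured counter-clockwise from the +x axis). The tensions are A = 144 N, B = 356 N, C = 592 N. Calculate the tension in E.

T_E ≈ 932 N

Resolve: ΣF_x = 144 cos 354.5° + 356 cos 303° + 592 cos 37° + T_D cos 62.5° + T_E cos 194° = 0.
        ΣF_y = 144 sin 354.5° + 356 sin 303° + 592 sin 37° + T_D sin 62.5° + T_E sin 194° = 0.
The known terms sum to (810, 43.91) N, so 0.4617 T_D − 0.9703 T_E = -810 and 0.8870 T_D − 0.2419 T_E = -43.91.
Solving simultaneously: T_D = 204.8 N, T_E = 932.3 N.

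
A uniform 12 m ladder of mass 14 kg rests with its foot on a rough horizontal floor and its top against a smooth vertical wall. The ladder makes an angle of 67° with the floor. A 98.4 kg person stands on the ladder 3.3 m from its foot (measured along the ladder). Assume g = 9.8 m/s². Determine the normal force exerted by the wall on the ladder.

N_wall ≈ 142 N

Torques about the foot: N_wall · 12 sin 67° = 14×9.8×6 cos 67° + 98.4×9.8×3.3 cos 67° → N_wall = 141.68 N.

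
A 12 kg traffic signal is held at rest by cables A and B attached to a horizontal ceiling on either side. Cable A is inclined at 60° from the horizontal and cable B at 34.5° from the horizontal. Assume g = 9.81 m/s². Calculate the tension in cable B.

T_B ≈ 59 N

Weight W = 12 × 9.81 = 117.7 N acts straight down.
Horizontal: T_A cos 60° = T_B cos 34.5°  →  T_A = 1.648 T_B.
Vertical: T_A sin 60° + T_B sin 34.5° = 117.7.
Substituting the horizontal relation into the vertical equation gives 1.994 T_B = 117.7, so T_B = 59.04 N.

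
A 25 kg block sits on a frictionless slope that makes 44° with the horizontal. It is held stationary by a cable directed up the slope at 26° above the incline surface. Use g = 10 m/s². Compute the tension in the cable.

Take axes along and perpendicular to the incline. Weight components: W sin 44° = 173.7 N down-slope, W cos 44° = 179.8 N into the surface.
Along incline: T cos 26° = W sin 44° → T = 193.2 N.
Perpendicular: N = W cos 44° − T sin 26° = 95.13 N.

T ≈ 193 N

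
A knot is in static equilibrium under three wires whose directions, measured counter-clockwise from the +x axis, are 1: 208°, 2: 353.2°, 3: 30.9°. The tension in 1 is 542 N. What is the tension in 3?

T_3 ≈ 506 N

Resolve: ΣF_x = 542 cos 208° + T_2 cos 353.2° + T_3 cos 30.9° = 0.
        ΣF_y = 542 sin 208° + T_2 sin 353.2° + T_3 sin 30.9° = 0.
The known terms sum to (-478.6, -254.5) N, so 0.9930 T_2 + 0.8581 T_3 = 478.6 and -0.1184 T_2 + 0.5135 T_3 = 254.5.
Solving simultaneously: T_2 = 44.84 N, T_3 = 505.8 N.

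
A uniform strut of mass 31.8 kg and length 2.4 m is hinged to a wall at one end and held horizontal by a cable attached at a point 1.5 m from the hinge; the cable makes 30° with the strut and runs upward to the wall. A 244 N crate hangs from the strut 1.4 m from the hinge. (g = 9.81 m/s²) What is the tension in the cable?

Take torques about the hinge: T sin 30° · 1.5 = 31.8×9.81×1.2 + 244×1.4 = 715.95 N·m.
So T = 715.95 / (0.5000 × 1.5) = 954.6 N.

T ≈ 955 N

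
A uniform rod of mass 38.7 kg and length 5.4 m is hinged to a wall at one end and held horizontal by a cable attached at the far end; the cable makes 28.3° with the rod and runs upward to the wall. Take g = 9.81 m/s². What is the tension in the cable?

Take torques about the hinge: T sin 28.3° · 5.4 = 38.7×9.81×2.7 = 1025 N·m.
So T = 1025 / (0.4741 × 5.4) = 400.4 N.

T ≈ 400 N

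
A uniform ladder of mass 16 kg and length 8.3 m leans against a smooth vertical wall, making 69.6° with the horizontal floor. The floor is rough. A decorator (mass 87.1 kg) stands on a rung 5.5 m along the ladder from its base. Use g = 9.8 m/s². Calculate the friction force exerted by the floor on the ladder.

Torques about the foot: N_wall · 8.3 sin 69.6° = 16×9.8×4.15 cos 69.6° + 87.1×9.8×5.5 cos 69.6° → N_wall = 239.51 N.
ΣF_x = 0: f_floor = N_wall = 239.51 N.

f ≈ 240 N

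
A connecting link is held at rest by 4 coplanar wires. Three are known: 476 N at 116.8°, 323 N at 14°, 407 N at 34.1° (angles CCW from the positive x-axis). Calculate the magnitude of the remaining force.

Sum the known components: ΣF_x = 435.8 N, ΣF_y = 731.2 N.
For equilibrium the remaining force must supply (−ΣF_x, −ΣF_y) = (-435.8, -731.2) N.
Magnitude = √((-435.8)² + (-731.2)²) = 851.2 N; direction = atan2(-731.2, -435.8) = 239.2°.

F ≈ 851 N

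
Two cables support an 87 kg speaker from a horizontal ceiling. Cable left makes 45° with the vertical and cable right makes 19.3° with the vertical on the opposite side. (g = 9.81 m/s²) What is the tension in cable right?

T_right ≈ 670 N

Angles from the horizontal: cable left is 90° − 45° = 45°, cable right is 90° − 19.3° = 70.7°.
Weight W = 87 × 9.81 = 853.5 N acts straight down.
Horizontal: T_left cos 45° = T_right cos 70.7°  →  T_left = 0.4674 T_right.
Vertical: T_left sin 45° + T_right sin 70.7° = 853.5.
Substituting the horizontal relation into the vertical equation gives 1.274 T_right = 853.5, so T_right = 669.7 N.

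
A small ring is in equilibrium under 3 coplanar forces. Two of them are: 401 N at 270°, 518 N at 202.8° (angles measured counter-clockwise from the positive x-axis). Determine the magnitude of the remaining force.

Sum the known components: ΣF_x = -477.5 N, ΣF_y = -601.7 N.
For equilibrium the remaining force must supply (−ΣF_x, −ΣF_y) = (477.5, 601.7) N.
Magnitude = √((477.5)² + (601.7)²) = 768.2 N; direction = atan2(601.7, 477.5) = 51.6°.

F ≈ 768 N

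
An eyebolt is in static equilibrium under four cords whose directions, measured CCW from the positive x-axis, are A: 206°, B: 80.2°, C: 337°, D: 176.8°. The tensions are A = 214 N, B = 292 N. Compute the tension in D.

Resolve: ΣF_x = 214 cos 206° + 292 cos 80.2° + T_C cos 337° + T_D cos 176.8° = 0.
        ΣF_y = 214 sin 206° + 292 sin 80.2° + T_C sin 337° + T_D sin 176.8° = 0.
The known terms sum to (-142.6, 193.9) N, so 0.9205 T_C − 0.9984 T_D = 142.6 and -0.3907 T_C + 0.0558 T_D = -193.9.
Solving simultaneously: T_C = 548.1 N, T_D = 362.5 N.

T_D ≈ 362 N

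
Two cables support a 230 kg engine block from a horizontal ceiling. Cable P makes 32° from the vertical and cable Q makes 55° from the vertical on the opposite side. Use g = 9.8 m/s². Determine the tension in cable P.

Angles from the horizontal: cable P is 90° − 32° = 58°, cable Q is 90° − 55° = 35°.
Weight W = 230 × 9.8 = 2254 N acts straight down.
Horizontal: T_P cos 58° = T_Q cos 35°  →  T_Q = 0.6469 T_P.
Vertical: T_P sin 58° + T_Q sin 35° = 2254.
Substituting the horizontal relation into the vertical equation gives 1.219 T_P = 2254, so T_P = 1849 N.

T_P ≈ 1850 N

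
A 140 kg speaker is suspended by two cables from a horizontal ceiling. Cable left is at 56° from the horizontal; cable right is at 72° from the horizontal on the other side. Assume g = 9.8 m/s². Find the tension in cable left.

T_left ≈ 538 N

Weight W = 140 × 9.8 = 1372 N acts straight down.
Horizontal: T_left cos 56° = T_right cos 72°  →  T_right = 1.81 T_left.
Vertical: T_left sin 56° + T_right sin 72° = 1372.
Substituting the horizontal relation into the vertical equation gives 2.55 T_left = 1372, so T_left = 538 N.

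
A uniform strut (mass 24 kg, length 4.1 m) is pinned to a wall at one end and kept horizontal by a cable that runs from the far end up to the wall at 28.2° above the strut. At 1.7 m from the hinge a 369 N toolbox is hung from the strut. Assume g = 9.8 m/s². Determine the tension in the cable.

Take torques about the hinge: T sin 28.2° · 4.1 = 24×9.8×2.05 + 369×1.7 = 1109.5 N·m.
So T = 1109.5 / (0.4726 × 4.1) = 572.64 N.

T ≈ 573 N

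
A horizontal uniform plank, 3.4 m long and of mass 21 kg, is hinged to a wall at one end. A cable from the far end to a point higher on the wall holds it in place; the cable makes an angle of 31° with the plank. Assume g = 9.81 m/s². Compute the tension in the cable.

Take torques about the hinge: T sin 31° · 3.4 = 21×9.81×1.7 = 350.22 N·m.
So T = 350.22 / (0.5150 × 3.4) = 199.99 N.

T ≈ 200 N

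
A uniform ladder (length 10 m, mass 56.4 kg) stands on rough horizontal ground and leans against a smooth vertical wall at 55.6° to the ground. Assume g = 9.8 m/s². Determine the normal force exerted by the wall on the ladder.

Torques about the foot: N_wall · 10 sin 55.6° = 56.4×9.8×5 cos 55.6° → N_wall = 189.23 N.

N_wall ≈ 189 N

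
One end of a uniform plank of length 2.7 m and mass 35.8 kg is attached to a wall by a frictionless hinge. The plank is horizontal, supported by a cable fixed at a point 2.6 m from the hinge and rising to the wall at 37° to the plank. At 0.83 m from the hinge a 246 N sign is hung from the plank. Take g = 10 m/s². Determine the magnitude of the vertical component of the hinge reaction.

|H_y| ≈ 340 N

Take torques about the hinge: T sin 37° · 2.6 = 35.8×10×1.35 + 246×0.83 = 687.48 N·m.
So T = 687.48 / (0.6018 × 2.6) = 439.36 N.
ΣF_y = 0: H_y = (35.8×10 + 246) − T sin 37° = 604 − 264.42 = 339.58 N.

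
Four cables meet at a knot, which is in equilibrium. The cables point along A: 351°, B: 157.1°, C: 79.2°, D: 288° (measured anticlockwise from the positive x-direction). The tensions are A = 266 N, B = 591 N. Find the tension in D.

Resolve: ΣF_x = 266 cos 351° + 591 cos 157.1° + T_C cos 79.2° + T_D cos 288° = 0.
        ΣF_y = 266 sin 351° + 591 sin 157.1° + T_C sin 79.2° + T_D sin 288° = 0.
The known terms sum to (-281.7, 188.4) N, so 0.1874 T_C + 0.3090 T_D = 281.7 and 0.9823 T_C − 0.9511 T_D = -188.4.
Solving simultaneously: T_C = 435.3 N, T_D = 647.6 N.

T_D ≈ 648 N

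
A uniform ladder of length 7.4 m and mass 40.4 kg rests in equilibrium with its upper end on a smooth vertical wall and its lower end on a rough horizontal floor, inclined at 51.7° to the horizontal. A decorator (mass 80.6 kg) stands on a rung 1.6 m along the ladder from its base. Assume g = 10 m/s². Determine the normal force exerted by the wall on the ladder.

Torques about the foot: N_wall · 7.4 sin 51.7° = 40.4×10×3.7 cos 51.7° + 80.6×10×1.6 cos 51.7° → N_wall = 297.16 N.

N_wall ≈ 297 N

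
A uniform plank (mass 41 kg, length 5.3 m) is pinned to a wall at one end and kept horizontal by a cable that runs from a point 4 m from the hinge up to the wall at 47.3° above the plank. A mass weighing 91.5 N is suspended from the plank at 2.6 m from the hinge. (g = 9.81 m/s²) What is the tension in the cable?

Take torques about the hinge: T sin 47.3° · 4 = 41×9.81×2.65 + 91.5×2.6 = 1303.8 N·m.
So T = 1303.8 / (0.7349 × 4) = 443.51 N.

T ≈ 444 N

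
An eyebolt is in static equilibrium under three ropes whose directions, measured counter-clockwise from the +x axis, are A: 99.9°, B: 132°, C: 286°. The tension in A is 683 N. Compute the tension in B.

T_B ≈ 166 N

Resolve: ΣF_x = 683 cos 99.9° + T_B cos 132° + T_C cos 286° = 0.
        ΣF_y = 683 sin 99.9° + T_B sin 132° + T_C sin 286° = 0.
The known terms sum to (-117.4, 672.8) N, so -0.6691 T_B + 0.2756 T_C = 117.4 and 0.7431 T_B − 0.9613 T_C = -672.8.
Solving simultaneously: T_B = 165.6 N, T_C = 827.9 N.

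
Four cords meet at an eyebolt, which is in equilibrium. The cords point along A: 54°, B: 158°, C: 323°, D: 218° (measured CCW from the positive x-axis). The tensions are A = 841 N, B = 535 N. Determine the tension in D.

Resolve: ΣF_x = 841 cos 54° + 535 cos 158° + T_C cos 323° + T_D cos 218° = 0.
        ΣF_y = 841 sin 54° + 535 sin 158° + T_C sin 323° + T_D sin 218° = 0.
The known terms sum to (-1.716, 880.8) N, so 0.7986 T_C − 0.7880 T_D = 1.716 and -0.6018 T_C − 0.6157 T_D = -880.8.
Solving simultaneously: T_C = 719.7 N, T_D = 727.2 N.

T_D ≈ 727 N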